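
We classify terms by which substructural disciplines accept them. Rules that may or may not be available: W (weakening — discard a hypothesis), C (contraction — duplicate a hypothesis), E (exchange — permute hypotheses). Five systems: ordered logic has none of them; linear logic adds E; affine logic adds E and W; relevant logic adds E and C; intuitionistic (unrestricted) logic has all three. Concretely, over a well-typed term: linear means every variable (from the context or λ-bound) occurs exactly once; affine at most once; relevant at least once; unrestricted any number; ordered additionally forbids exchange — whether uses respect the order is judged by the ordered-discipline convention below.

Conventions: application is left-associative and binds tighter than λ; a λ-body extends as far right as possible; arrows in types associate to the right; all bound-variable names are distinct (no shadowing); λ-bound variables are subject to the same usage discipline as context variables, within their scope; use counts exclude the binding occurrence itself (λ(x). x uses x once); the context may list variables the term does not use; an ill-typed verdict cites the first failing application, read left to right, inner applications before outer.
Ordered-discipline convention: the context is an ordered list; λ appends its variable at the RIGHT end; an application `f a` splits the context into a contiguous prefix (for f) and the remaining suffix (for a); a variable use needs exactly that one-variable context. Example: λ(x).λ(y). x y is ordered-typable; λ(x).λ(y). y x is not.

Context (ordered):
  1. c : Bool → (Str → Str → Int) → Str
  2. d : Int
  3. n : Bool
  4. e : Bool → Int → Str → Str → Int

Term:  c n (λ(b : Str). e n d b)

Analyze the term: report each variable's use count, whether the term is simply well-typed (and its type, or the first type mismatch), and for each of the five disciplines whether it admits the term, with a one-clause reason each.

variable uses: c ×1, d ×1, n ×2, e ×1, b (λ-bound) ×1
uses in reading order: c, n, e, n, d, b
typing: ✓ — Str
ordered: ✗, n ×2 used more than once (contraction)
linear: ✗, n ×2 used more than once (contraction)
affine: ✗, n ×2 used more than once (contraction)
relevant: ✓, at least one use each (c, d, n, e, b)
unrestricted: ✓, well-typed at Str; no restrictions here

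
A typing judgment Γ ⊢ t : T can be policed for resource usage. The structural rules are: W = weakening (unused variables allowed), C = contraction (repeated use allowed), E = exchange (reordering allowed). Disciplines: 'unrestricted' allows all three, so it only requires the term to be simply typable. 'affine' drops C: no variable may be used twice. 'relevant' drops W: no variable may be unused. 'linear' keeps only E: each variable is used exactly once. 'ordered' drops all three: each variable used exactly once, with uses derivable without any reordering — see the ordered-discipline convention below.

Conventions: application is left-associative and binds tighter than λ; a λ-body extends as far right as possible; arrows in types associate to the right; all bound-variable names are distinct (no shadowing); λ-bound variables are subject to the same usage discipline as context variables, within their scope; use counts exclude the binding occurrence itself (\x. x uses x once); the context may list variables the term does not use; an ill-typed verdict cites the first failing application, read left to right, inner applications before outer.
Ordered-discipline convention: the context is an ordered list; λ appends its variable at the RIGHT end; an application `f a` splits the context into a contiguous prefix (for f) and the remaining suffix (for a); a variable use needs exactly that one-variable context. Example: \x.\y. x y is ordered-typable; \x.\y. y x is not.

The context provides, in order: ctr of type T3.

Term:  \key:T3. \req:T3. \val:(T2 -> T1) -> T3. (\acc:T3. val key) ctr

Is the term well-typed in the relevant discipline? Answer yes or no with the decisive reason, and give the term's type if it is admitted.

no — fails simple typing
use counts: ctr=1, key (bound)=1, req (bound)=0, val (bound)=1, acc (bound)=0
left-to-right use order: val, key, ctr
typing: ill-typed: argument of type T3 where T2 -> T1 is required
all disciplines: ordered ✗, linear ✗, affine ✗, relevant ✗, unrestricted ✗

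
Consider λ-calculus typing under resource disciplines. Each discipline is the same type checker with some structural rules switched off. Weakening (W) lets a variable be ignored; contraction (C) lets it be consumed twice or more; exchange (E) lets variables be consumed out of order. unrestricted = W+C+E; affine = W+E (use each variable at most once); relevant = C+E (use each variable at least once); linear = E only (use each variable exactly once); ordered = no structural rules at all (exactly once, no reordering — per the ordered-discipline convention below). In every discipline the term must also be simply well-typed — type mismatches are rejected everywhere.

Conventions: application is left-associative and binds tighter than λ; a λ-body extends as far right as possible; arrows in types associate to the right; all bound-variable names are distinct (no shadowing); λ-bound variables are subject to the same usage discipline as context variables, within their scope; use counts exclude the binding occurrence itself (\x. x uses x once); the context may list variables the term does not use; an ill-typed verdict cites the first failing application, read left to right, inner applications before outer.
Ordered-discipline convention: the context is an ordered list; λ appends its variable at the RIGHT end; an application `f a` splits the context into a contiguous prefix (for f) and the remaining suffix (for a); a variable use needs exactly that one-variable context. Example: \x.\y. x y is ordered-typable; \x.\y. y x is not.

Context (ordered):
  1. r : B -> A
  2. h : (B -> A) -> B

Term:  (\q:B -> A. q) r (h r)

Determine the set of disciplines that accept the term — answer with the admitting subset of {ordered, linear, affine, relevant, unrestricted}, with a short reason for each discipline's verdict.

admitted in: relevant, unrestricted
counts: r: 2×, h: 1×, q (λ-bound): 1×
use order (left to right): q, r, h, r
typing: well-typed at A
ordered: ✗, uses contraction: r ×2
linear: ✗, uses contraction: r ×2
affine: ✗, uses contraction: r ×2
relevant: ✓, every one of r, h, q appears
unrestricted: ✓, simply typable at A; W, C, E all held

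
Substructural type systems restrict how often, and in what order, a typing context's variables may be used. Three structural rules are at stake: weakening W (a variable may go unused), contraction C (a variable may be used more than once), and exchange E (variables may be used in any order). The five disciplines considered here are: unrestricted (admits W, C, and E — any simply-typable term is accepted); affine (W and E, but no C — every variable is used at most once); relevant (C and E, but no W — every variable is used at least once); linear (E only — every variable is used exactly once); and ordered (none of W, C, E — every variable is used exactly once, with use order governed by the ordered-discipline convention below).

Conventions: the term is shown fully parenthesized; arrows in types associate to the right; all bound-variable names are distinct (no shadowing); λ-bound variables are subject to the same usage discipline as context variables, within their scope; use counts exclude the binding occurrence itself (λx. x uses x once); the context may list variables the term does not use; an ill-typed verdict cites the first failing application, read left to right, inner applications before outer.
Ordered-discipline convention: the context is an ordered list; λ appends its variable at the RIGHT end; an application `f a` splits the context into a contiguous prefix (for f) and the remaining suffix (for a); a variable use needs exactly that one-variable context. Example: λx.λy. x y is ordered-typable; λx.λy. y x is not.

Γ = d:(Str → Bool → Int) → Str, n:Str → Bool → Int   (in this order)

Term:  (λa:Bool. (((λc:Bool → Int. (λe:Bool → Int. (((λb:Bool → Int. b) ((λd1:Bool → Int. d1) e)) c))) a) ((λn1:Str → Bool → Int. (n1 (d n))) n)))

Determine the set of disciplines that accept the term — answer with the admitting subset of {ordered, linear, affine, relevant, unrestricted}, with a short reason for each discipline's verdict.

admitted in: none
counts: d: 1, n: 2, a (bound): 1, c (bound): 1, e (bound): 1, b (bound): 1, d1 (bound): 1, n1 (bound): 1
left-to-right use order: b, d1, e, c, a, n1, d, n, n
typing: ill-typed: an application expects Bool but receives Bool → Int
ordered: ✗ — fails simple typing
linear: ✗ — a type mismatch blocks all five
affine: ✗ — the type mismatch rejects it
relevant: ✗ — not simply typable
unrestricted: ✗ — fails simple typing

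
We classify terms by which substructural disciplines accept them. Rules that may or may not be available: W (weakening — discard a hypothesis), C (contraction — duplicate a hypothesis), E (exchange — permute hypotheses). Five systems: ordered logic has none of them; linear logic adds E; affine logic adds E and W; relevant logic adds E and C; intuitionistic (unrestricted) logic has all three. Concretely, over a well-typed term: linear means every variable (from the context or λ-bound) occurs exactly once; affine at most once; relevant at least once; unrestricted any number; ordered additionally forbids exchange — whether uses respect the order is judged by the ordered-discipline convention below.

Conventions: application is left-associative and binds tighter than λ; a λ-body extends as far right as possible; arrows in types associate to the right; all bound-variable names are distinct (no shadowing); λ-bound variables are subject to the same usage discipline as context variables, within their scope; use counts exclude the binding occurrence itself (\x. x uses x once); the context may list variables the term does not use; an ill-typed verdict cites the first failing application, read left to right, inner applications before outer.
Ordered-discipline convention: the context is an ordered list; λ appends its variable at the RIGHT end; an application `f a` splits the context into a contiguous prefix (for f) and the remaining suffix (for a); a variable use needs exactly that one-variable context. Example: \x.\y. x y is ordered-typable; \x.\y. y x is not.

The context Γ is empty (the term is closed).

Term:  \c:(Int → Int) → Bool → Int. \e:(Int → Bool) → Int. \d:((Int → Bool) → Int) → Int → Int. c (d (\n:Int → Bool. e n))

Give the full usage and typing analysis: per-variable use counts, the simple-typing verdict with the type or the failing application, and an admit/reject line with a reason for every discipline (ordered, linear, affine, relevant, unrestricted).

usage: c [bound]=1, e [bound]=1, d [bound]=1, n [bound]=1
uses in reading order: c, d, e, n
typing: well-typed — term : ((Int → Int) → Bool → Int) → ((Int → Bool) → Int) → (((Int → Bool) → Int) → Int → Int) → Bool → Int
ordered: ✗ — use order c, d, e, n needs exchange
linear: ✓ — each of c, e, d, n used exactly once
affine: ✓ — no duplicate uses among c, e, d, n
relevant: ✓ — at least one use each (c, e, d, n)
unrestricted: ✓ — type-checks (((Int → Int) → Bool → Int) → ((Int → Bool) → Int) → (((Int → Bool) → Int) → Int → Int) → Bool → Int) and nothing is barred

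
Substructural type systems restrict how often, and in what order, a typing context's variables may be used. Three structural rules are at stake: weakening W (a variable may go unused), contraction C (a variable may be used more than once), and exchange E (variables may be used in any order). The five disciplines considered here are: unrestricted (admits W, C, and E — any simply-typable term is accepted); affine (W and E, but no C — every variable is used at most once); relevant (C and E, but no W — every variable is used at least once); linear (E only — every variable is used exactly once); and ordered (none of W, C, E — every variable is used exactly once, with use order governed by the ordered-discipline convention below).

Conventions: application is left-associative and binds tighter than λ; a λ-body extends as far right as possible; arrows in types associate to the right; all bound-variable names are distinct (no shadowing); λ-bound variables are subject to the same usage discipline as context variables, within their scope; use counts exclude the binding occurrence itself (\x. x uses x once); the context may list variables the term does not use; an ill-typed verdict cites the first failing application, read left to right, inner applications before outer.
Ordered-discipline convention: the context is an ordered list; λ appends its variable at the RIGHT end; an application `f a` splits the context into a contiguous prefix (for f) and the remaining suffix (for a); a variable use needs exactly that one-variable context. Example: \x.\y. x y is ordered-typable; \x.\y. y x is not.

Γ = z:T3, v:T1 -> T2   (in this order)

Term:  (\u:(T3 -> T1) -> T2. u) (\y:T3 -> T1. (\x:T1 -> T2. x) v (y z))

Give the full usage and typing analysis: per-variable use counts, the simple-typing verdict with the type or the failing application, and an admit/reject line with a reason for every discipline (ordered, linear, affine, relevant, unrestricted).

counts: z ×1, v ×1, u (λ-bound) ×1, y (λ-bound) ×1, x (λ-bound) ×1
uses in reading order: u, x, v, y, z
typing: well-typed at (T3 -> T1) -> T2
ordered ✗ (use order u, x, v, y, z needs exchange)
linear ✓ (single use per variable (z, v, u, y, x))
affine ✓ (no duplicate uses among z, v, u, y, x)
relevant ✓ (at least one use each (z, v, u, y, x))
unrestricted ✓ (typability at (T3 -> T1) -> T2 is all that's needed)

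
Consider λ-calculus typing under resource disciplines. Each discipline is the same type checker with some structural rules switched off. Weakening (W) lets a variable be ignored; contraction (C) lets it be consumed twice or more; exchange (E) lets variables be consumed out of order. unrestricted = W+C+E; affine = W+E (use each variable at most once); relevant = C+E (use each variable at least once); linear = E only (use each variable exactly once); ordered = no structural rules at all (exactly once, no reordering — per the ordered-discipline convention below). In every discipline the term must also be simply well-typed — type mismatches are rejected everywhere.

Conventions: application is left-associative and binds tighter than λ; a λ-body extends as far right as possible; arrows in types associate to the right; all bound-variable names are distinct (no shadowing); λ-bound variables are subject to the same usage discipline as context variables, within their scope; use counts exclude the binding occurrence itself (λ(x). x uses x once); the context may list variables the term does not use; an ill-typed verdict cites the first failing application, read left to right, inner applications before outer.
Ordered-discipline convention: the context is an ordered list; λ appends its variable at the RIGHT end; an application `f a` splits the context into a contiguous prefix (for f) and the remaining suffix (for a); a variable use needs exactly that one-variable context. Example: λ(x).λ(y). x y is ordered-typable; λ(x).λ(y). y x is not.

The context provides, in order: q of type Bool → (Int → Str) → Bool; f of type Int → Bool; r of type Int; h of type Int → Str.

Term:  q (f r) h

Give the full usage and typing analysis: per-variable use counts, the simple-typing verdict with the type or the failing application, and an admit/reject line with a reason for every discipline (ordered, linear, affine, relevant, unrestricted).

use counts: q: 1, f: 1, r: 1, h: 1
use order (left to right): q, f, r, h
typing: well-typed — term : Bool
ordered: ✓, q, f, r, h once each; derivable with no W/C/E
linear: ✓, each of q, f, r, h used exactly once
affine: ✓, q, f, r, h: no repeats, contraction unneeded
relevant: ✓, q, f, r, h: all used, weakening unneeded
unrestricted: ✓, simply typable at Bool; W, C, E all held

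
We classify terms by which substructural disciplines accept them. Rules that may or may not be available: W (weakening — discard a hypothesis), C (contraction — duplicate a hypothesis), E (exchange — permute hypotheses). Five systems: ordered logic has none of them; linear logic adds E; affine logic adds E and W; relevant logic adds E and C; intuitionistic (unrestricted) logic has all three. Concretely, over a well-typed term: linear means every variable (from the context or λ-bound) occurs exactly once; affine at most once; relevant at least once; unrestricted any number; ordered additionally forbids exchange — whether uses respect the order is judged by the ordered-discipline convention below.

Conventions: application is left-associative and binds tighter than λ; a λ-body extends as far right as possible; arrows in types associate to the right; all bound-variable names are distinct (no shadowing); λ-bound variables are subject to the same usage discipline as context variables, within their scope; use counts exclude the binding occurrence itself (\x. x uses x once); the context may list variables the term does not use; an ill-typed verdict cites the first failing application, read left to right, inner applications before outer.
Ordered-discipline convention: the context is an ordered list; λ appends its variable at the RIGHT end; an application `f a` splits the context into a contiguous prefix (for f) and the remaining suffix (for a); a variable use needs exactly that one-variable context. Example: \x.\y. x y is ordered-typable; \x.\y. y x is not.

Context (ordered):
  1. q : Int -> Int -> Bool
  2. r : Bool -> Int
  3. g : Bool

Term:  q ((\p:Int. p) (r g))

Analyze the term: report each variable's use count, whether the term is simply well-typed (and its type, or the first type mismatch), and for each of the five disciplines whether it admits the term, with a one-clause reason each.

variable uses: q=1, r=1, g=1, p (bound)=1
left-to-right use order: q, p, r, g
typing: well-typed at Int -> Bool
ordered: ✓, q, r, g, p once each; derivable with no W/C/E
linear: ✓, exactly-once usage across q, r, g, p
affine: ✓, none of q, r, g, p used more than once
relevant: ✓, at least one use each (q, r, g, p)
unrestricted: ✓, simply typable at Int -> Bool; W, C, E all held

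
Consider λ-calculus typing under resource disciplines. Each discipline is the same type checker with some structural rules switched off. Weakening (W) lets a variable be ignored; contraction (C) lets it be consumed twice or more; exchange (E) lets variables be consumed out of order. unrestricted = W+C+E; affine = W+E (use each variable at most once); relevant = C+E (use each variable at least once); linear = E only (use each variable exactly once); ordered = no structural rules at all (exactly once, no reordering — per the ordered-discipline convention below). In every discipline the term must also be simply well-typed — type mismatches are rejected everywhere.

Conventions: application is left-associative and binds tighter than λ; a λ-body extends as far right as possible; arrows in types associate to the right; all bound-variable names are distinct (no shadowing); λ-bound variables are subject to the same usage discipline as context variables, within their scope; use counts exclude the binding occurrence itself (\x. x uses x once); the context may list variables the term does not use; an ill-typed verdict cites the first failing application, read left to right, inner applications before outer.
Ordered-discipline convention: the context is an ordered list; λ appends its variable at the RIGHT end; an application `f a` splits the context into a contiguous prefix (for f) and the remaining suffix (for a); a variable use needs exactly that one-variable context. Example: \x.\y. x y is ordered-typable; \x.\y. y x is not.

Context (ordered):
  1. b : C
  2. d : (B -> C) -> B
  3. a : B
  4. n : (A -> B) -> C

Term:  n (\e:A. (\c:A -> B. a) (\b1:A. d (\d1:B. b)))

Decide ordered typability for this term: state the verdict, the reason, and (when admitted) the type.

no — needs weakening: e, c, b1, d1 unused
use counts: b: 1×, d: 1×, a: 1×, n: 1×, e (bound): 0×, c (bound): 0×, b1 (bound): 0×, d1 (bound): 0×
left-to-right use order: n, a, d, b
typing: well-typed at C
all disciplines: ordered ✗ · linear ✗ · affine ✓ · relevant ✗ · unrestricted ✓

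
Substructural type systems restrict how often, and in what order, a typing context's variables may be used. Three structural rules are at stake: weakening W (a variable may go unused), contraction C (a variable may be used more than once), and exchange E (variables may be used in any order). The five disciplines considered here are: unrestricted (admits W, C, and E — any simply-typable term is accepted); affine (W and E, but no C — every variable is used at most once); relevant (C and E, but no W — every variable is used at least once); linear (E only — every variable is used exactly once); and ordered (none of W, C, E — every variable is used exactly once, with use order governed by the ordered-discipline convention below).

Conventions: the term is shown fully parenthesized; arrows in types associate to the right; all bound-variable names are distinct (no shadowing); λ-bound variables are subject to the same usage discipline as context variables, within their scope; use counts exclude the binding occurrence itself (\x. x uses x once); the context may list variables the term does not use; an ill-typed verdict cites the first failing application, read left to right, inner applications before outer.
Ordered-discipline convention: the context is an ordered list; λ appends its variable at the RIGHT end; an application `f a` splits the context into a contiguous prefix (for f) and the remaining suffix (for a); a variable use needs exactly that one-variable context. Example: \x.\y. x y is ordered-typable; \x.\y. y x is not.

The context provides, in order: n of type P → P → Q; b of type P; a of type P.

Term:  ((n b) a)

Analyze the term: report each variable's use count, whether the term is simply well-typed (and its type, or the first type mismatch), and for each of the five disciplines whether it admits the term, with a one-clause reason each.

use counts: n ×1; b ×1; a ×1
left-to-right use order: n, b, a
typing: well-typed — term : Q
ordered ✓ (n, b, a: once each, no exchange needed)
linear ✓ (n, b, a: one use apiece)
affine ✓ (none of n, b, a used more than once)
relevant ✓ (every one of n, b, a appears)
unrestricted ✓ (simply typable at Q; W, C, E all held)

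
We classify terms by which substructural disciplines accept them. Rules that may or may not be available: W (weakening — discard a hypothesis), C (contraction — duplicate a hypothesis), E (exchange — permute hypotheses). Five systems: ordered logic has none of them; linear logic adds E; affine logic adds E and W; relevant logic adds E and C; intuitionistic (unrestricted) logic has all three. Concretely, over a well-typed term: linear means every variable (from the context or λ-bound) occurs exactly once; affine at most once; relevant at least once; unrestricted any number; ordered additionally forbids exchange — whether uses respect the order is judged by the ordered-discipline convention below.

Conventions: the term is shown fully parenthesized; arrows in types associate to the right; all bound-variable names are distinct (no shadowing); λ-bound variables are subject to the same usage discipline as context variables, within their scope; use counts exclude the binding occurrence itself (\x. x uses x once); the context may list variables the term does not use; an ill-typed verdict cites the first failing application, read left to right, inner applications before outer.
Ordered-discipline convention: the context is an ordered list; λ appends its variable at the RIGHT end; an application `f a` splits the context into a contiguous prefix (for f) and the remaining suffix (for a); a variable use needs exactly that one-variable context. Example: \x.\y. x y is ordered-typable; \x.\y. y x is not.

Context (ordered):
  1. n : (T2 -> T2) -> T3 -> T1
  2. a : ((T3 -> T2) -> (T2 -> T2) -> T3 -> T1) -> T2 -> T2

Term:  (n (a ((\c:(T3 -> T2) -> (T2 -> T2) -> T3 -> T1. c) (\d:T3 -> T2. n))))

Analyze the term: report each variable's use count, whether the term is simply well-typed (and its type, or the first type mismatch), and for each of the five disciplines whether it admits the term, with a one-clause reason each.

counts: n: 2×, a: 1×, c [bound]: 1×, d [bound]: 0×
uses in reading order: n, a, c, n
typing: the term checks, with type T3 -> T1
ordered: ✗ — uses contraction: n ×2; unused: d — weakening required
linear: ✗ — uses contraction: n ×2; unused: d — weakening required
affine: ✗ — uses contraction: n ×2
relevant: ✗ — unused: d — weakening required
unrestricted: ✓ — type-checks (T3 -> T1) and nothing is barred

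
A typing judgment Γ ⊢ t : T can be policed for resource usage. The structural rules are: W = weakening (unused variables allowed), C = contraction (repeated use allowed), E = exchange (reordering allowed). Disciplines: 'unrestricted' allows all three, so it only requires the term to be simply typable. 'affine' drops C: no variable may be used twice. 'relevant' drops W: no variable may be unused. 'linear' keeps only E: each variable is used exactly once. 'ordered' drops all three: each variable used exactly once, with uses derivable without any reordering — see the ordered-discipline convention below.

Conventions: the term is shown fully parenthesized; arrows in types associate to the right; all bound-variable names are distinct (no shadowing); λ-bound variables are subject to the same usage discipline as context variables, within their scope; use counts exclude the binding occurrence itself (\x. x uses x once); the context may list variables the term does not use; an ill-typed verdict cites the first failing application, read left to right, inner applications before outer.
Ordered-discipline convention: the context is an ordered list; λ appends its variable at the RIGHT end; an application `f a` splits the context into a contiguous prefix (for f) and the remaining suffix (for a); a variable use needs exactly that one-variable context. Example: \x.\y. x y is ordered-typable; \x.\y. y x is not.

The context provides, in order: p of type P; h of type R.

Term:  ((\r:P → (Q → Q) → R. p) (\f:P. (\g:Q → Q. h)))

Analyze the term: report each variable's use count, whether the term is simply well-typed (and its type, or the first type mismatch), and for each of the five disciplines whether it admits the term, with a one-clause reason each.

counts: p: 1×; h: 1×; r [bound]: 0×; f [bound]: 0×; g [bound]: 0×
left-to-right use order: p, h
typing: the term checks, with type P
ordered: ✗, needs weakening: r, f, g unused
linear: ✗, needs weakening: r, f, g unused
affine: ✓, at most one use each (p, h, r, f, g)
relevant: ✗, needs weakening: r, f, g unused
unrestricted: ✓, simply typable at P; W, C, E all held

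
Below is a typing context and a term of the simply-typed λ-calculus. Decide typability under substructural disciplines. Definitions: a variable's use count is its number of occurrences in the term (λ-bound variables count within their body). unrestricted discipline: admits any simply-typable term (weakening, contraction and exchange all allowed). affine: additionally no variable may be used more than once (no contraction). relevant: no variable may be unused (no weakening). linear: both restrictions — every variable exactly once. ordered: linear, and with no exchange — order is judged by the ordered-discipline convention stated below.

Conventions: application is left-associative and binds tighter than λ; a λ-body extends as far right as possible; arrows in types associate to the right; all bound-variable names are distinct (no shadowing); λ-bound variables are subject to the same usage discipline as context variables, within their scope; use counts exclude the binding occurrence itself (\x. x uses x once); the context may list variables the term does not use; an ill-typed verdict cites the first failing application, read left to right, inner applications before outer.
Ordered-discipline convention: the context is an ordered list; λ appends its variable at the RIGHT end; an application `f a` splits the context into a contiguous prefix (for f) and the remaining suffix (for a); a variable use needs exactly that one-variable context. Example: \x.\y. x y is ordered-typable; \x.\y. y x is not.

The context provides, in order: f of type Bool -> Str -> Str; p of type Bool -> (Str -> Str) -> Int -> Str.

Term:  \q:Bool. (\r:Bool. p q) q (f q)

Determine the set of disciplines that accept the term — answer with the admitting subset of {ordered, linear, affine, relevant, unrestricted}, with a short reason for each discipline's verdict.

admitted by: unrestricted
variable uses: f ×1; p ×1; q (λ-bound) ×3; r (λ-bound) ×0
order of uses: p, q, q, f, q
typing: well-typed — term : Bool -> Int -> Str
ordered ✗ (repeated use of q ×3; needs weakening: r unused)
linear ✗ (repeated use of q ×3; needs weakening: r unused)
affine ✗ (repeated use of q ×3)
relevant ✗ (needs weakening: r unused)
unrestricted ✓ (type-checks (Bool -> Int -> Str) and nothing is barred)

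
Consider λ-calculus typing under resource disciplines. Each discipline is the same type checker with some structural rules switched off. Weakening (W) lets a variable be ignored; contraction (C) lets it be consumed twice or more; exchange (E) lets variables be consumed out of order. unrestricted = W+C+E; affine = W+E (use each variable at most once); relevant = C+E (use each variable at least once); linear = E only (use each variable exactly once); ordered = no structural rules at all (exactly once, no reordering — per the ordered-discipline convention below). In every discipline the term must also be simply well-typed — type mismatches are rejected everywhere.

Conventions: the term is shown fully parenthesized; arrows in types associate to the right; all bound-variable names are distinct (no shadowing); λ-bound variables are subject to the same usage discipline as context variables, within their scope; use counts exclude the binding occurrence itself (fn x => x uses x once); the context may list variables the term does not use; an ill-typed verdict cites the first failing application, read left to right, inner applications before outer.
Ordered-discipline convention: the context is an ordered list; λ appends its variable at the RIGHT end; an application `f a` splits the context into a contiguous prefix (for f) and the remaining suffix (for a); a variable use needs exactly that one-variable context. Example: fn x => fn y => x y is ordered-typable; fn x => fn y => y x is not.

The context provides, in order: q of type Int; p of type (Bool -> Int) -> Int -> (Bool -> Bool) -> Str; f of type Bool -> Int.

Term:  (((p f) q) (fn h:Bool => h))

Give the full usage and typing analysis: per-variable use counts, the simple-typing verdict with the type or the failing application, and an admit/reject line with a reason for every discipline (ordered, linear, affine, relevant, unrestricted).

variable uses: q=1, p=1, f=1, h [bound]=1
uses in reading order: p, f, q, h
typing: well-typed — term : Str
ordered: ✗, no contiguous prefix/suffix split fits p, f, q, h
linear: ✓, exactly-once usage across q, p, f, h
affine: ✓, at most one use each (q, p, f, h)
relevant: ✓, at least one use each (q, p, f, h)
unrestricted: ✓, well-typed at Str; no restrictions here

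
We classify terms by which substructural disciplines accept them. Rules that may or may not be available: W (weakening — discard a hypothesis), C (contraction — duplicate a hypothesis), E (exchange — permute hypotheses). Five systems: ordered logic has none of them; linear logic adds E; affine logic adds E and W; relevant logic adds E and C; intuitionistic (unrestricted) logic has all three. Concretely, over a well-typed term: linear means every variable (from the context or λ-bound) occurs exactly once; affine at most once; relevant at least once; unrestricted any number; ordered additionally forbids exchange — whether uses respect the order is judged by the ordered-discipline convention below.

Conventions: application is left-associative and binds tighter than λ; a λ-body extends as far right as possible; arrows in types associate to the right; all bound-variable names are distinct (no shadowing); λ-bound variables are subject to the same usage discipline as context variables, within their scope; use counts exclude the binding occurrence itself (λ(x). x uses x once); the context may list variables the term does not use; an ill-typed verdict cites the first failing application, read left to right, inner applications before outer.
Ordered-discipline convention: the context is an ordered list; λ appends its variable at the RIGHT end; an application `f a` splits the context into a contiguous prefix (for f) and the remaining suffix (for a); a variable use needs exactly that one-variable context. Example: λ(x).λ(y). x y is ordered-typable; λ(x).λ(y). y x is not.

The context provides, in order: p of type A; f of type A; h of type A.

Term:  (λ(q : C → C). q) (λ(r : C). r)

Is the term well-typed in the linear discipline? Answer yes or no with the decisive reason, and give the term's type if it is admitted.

no — p, f, h never used (weakening)
counts: p: 0×, f: 0×, h: 0×, q (λ-bound): 1×, r (λ-bound): 1×
order of uses: q, r
typing: ✓ — C → C
per-discipline verdicts: ordered ✗ · linear ✗ · affine ✓ · relevant ✗ · unrestricted ✓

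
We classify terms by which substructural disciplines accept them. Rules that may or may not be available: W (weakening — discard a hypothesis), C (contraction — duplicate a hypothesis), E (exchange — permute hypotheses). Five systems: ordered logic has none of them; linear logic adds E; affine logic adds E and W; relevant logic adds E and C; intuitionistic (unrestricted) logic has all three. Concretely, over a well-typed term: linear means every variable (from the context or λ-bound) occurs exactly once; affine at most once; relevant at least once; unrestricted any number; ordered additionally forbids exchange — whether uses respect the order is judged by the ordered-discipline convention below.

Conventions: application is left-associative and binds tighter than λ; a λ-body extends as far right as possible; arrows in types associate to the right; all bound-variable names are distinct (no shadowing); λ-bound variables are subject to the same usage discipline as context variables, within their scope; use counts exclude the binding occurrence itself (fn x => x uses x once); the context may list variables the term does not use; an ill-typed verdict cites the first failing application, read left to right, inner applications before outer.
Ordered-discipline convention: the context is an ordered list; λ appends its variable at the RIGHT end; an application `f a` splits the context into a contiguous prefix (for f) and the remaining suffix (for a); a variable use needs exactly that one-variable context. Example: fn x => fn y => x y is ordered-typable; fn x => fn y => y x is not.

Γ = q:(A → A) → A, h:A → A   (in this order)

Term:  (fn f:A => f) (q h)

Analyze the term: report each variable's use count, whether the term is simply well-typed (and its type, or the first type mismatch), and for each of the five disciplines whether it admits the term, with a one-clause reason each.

counts: q: 1×, h: 1×, f [bound]: 1×
order of uses: f, q, h
typing: well-typed — term : A
ordered: ✓, q, h, f once each; derivable with no W/C/E
linear: ✓, q, h, f: one use apiece
affine: ✓, q, h, f: no repeats, contraction unneeded
relevant: ✓, every one of q, h, f appears
unrestricted: ✓, typability at A is all that's needed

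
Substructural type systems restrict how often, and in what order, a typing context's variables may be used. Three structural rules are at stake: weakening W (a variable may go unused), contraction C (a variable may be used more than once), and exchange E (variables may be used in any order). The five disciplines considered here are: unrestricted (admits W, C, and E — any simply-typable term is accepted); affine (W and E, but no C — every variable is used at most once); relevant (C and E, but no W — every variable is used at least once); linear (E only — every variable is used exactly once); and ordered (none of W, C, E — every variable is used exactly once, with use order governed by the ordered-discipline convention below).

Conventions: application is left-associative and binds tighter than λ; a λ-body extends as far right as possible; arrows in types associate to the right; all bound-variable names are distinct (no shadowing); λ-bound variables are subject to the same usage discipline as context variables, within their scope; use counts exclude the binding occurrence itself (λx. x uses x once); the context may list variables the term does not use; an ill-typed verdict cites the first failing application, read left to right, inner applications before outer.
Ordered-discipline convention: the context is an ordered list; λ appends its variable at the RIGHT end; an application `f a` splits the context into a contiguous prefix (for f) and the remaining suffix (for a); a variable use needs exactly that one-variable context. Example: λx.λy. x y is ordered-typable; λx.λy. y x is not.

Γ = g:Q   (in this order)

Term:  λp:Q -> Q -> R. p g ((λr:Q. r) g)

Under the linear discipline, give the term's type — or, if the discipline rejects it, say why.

not well-typed under linear — needs contraction — g ×2
counts: g ×2; p [bound] ×1; r [bound] ×1
uses in reading order: p, g, r, g
typing: ✓ — (Q -> Q -> R) -> R
all disciplines: ordered ✗ · linear ✗ · affine ✗ · relevant ✓ · unrestricted ✓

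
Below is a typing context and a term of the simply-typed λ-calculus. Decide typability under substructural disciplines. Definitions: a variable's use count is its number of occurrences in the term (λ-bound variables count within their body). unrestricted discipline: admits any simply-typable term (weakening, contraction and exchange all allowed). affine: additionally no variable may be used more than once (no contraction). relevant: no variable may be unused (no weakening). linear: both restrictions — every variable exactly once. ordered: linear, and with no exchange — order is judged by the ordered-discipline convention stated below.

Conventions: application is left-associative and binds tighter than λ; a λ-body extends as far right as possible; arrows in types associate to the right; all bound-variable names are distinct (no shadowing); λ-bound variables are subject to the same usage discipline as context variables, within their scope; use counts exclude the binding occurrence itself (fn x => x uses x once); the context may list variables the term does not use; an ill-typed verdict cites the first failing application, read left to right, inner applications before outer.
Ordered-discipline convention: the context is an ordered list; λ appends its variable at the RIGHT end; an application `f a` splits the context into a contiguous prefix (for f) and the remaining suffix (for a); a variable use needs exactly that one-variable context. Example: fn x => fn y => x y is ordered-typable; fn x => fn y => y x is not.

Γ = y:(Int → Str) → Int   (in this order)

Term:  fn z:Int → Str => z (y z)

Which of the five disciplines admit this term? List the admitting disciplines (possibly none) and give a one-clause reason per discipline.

admitted by: relevant, unrestricted
usage: y=1, z (λ-bound)=2
left-to-right use order: z, y, z
typing: well-typed at (Int → Str) → Str
ordered ✗ (needs contraction — z ×2)
linear ✗ (needs contraction — z ×2)
affine ✗ (needs contraction — z ×2)
relevant ✓ (none of y, z goes unused)
unrestricted ✓ (typability at (Int → Str) → Str is all that's needed)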